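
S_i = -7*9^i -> [-7, -63, -567, -5103, -45927]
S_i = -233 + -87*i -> [-233, -320, -407, -494, -581]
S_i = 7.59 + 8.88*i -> [7.59, 16.47, 25.35, 34.23, 43.11]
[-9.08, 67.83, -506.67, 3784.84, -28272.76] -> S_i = -9.08*(-7.47)^i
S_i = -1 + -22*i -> [-1, -23, -45, -67, -89]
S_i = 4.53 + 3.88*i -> [4.53, 8.41, 12.29, 16.17, 20.05]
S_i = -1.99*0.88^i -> [-1.99, -1.75, -1.54, -1.36, -1.19]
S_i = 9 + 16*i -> [9, 25, 41, 57, 73]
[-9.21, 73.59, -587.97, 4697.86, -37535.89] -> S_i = -9.21*(-7.99)^i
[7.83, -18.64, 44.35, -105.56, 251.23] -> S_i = 7.83*(-2.38)^i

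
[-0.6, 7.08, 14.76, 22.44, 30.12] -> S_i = -0.60 + 7.68*i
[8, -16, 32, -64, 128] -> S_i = 8*-2^i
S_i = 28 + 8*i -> [28, 36, 44, 52, 60]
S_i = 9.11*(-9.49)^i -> [9.11, -86.45, 820.45, -7786.05, 73889.58]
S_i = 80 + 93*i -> [80, 173, 266, 359, 452]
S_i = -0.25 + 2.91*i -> [-0.25, 2.66, 5.57, 8.48, 11.39]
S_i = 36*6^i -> [36, 216, 1296, 7776, 46656]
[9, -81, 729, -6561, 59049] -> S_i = 9*-9^i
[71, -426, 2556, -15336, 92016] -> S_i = 71*-6^i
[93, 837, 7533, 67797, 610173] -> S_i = 93*9^i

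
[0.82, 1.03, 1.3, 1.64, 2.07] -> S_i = 0.82*1.26^i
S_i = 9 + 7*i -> [9, 16, 23, 30, 37]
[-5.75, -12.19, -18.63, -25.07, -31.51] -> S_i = -5.75 + -6.44*i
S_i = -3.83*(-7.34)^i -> [-3.83, 28.11, -206.34, 1514.56, -11116.88]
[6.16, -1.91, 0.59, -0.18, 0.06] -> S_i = 6.16*(-0.31)^i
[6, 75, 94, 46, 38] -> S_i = Random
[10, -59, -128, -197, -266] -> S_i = 10 + -69*i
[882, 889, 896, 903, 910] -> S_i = 882 + 7*i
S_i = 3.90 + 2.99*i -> [3.9, 6.89, 9.88, 12.87, 15.86]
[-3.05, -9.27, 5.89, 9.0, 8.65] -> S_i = Random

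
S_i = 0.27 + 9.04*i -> [0.27, 9.31, 18.35, 27.39, 36.43]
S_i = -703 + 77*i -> [-703, -626, -549, -472, -395]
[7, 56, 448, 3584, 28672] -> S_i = 7*8^i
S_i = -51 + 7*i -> [-51, -44, -37, -30, -23]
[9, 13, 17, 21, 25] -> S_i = 9 + 4*i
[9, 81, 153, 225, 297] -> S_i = 9 + 72*i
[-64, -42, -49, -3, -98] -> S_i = Random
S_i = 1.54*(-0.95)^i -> [1.54, -1.46, 1.39, -1.32, 1.25]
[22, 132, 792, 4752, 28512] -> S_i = 22*6^i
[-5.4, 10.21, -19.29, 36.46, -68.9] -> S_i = -5.40*(-1.89)^i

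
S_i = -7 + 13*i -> [-7, 6, 19, 32, 45]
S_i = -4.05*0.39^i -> [-4.05, -1.58, -0.62, -0.24, -0.09]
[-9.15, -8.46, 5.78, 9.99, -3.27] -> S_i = Random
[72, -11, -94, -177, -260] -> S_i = 72 + -83*i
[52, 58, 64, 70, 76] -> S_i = 52 + 6*i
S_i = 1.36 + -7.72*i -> [1.36, -6.36, -14.08, -21.8, -29.52]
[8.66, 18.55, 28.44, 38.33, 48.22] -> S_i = 8.66 + 9.89*i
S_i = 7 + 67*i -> [7, 74, 141, 208, 275]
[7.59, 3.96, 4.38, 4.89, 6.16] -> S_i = Random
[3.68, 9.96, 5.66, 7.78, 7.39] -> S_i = Random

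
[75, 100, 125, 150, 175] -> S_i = 75 + 25*i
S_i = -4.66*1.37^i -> [-4.66, -6.38, -8.75, -11.98, -16.42]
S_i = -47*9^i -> [-47, -423, -3807, -34263, -308367]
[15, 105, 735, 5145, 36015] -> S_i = 15*7^i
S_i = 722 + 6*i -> [722, 728, 734, 740, 746]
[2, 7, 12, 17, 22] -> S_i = 2 + 5*i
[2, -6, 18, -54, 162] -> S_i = 2*-3^i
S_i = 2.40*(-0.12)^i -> [2.4, -0.29, 0.03, -0.0, 0.0]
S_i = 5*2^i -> [5, 10, 20, 40, 80]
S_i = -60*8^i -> [-60, -480, -3840, -30720, -245760]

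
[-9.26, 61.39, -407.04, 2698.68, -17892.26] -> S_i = -9.26*(-6.63)^i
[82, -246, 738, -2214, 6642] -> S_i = 82*-3^i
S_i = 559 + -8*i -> [559, 551, 543, 535, 527]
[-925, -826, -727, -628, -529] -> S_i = -925 + 99*i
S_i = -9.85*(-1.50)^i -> [-9.85, 14.77, -22.16, 33.24, -49.87]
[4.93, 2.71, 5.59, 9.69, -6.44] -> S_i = Random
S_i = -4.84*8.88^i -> [-4.84, -42.98, -381.66, -3389.1, -30095.2]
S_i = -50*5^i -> [-50, -250, -1250, -6250, -31250]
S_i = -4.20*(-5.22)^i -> [-4.2, 21.92, -114.44, 597.39, -3118.4]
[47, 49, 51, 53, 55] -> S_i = 47 + 2*i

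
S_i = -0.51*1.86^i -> [-0.51, -0.95, -1.76, -3.28, -6.1]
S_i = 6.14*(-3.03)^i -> [6.14, -18.6, 56.37, -170.8, 517.53]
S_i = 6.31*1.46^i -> [6.31, 9.21, 13.45, 19.64, 28.67]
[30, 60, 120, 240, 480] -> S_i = 30*2^i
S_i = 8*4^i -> [8, 32, 128, 512, 2048]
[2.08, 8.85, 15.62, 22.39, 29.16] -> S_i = 2.08 + 6.77*i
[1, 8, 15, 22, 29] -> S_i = 1 + 7*i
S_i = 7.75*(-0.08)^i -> [7.75, -0.62, 0.05, -0.0, 0.0]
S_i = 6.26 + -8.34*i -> [6.26, -2.08, -10.42, -18.76, -27.1]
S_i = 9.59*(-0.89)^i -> [9.59, -8.54, 7.6, -6.76, 6.02]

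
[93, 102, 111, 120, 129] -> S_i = 93 + 9*i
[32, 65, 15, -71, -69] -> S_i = Random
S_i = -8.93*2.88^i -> [-8.93, -25.72, -74.07, -213.32, -614.36]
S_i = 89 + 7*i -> [89, 96, 103, 110, 117]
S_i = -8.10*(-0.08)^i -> [-8.1, 0.65, -0.05, 0.0, -0.0]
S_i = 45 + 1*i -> [45, 46, 47, 48, 49]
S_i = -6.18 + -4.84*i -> [-6.18, -11.02, -15.86, -20.7, -25.54]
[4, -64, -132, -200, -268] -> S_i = 4 + -68*i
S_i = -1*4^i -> [-1, -4, -16, -64, -256]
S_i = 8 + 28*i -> [8, 36, 64, 92, 120]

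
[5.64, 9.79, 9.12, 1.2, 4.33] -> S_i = Random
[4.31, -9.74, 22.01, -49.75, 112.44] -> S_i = 4.31*(-2.26)^i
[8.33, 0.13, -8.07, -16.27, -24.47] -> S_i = 8.33 + -8.20*i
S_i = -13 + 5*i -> [-13, -8, -3, 2, 7]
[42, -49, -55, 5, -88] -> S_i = Random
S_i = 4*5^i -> [4, 20, 100, 500, 2500]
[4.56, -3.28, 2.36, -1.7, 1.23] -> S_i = 4.56*(-0.72)^i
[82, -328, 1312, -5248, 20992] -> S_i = 82*-4^i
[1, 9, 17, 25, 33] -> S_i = 1 + 8*i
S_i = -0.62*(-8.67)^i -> [-0.62, 5.38, -46.6, 404.06, -3503.23]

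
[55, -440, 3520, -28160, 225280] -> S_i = 55*-8^i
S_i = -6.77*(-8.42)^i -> [-6.77, 57.0, -479.97, 4041.34, -34028.05]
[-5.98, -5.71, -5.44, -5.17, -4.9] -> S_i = -5.98 + 0.27*i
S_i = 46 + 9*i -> [46, 55, 64, 73, 82]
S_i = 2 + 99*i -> [2, 101, 200, 299, 398]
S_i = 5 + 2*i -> [5, 7, 9, 11, 13]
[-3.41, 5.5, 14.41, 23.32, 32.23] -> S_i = -3.41 + 8.91*i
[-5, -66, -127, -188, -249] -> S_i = -5 + -61*i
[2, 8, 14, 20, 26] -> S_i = 2 + 6*i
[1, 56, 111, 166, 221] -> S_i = 1 + 55*i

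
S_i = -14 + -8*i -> [-14, -22, -30, -38, -46]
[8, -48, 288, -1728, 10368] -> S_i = 8*-6^i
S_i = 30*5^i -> [30, 150, 750, 3750, 18750]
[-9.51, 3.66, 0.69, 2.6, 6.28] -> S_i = Random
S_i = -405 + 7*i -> [-405, -398, -391, -384, -377]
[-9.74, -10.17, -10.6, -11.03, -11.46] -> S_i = -9.74 + -0.43*i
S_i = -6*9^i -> [-6, -54, -486, -4374, -39366]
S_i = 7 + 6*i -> [7, 13, 19, 25, 31]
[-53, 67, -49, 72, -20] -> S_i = Random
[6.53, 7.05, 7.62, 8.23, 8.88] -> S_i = 6.53*1.08^i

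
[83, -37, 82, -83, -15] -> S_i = Random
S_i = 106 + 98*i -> [106, 204, 302, 400, 498]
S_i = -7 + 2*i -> [-7, -5, -3, -1, 1]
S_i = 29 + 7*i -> [29, 36, 43, 50, 57]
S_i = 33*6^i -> [33, 198, 1188, 7128, 42768]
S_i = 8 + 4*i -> [8, 12, 16, 20, 24]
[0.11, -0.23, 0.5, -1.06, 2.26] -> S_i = 0.11*(-2.13)^i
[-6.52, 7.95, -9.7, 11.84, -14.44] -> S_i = -6.52*(-1.22)^i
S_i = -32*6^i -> [-32, -192, -1152, -6912, -41472]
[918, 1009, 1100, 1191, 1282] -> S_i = 918 + 91*i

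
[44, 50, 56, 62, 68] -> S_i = 44 + 6*i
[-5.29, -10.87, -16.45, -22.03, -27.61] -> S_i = -5.29 + -5.58*i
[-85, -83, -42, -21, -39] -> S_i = Random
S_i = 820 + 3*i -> [820, 823, 826, 829, 832]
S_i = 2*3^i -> [2, 6, 18, 54, 162]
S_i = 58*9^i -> [58, 522, 4698, 42282, 380538]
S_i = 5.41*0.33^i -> [5.41, 1.79, 0.59, 0.19, 0.06]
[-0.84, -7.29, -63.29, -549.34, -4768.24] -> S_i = -0.84*8.68^i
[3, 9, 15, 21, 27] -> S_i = 3 + 6*i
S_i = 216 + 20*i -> [216, 236, 256, 276, 296]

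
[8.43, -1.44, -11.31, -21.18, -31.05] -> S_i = 8.43 + -9.87*i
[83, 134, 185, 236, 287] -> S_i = 83 + 51*i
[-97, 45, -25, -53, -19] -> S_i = Random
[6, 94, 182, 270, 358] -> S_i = 6 + 88*i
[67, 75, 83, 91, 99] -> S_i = 67 + 8*i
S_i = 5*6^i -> [5, 30, 180, 1080, 6480]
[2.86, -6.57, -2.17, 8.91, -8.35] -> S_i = Random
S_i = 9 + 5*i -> [9, 14, 19, 24, 29]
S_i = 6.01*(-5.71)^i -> [6.01, -34.32, 195.95, -1118.88, 6388.79]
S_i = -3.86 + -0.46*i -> [-3.86, -4.32, -4.78, -5.24, -5.7]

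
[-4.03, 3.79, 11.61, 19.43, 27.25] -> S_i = -4.03 + 7.82*i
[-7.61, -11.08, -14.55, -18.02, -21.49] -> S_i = -7.61 + -3.47*i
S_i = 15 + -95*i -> [15, -80, -175, -270, -365]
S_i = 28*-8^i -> [28, -224, 1792, -14336, 114688]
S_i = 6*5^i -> [6, 30, 150, 750, 3750]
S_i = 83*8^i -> [83, 664, 5312, 42496, 339968]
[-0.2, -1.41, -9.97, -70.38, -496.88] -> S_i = -0.20*7.06^i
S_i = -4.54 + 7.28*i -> [-4.54, 2.74, 10.02, 17.3, 24.58]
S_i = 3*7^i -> [3, 21, 147, 1029, 7203]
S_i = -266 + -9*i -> [-266, -275, -284, -293, -302]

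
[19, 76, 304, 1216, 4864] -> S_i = 19*4^i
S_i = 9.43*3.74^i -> [9.43, 35.27, 131.9, 493.32, 1845.01]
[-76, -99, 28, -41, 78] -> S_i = Random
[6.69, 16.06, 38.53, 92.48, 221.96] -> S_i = 6.69*2.40^i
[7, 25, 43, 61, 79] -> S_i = 7 + 18*i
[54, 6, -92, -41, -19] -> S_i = Random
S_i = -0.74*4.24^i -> [-0.74, -3.14, -13.3, -56.41, -239.16]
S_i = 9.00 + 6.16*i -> [9.0, 15.16, 21.32, 27.48, 33.64]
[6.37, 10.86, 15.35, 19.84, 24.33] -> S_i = 6.37 + 4.49*i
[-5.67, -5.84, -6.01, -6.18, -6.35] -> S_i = -5.67 + -0.17*i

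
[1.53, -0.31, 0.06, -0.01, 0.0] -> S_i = 1.53*(-0.20)^i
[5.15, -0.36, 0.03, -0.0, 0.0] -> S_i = 5.15*(-0.07)^i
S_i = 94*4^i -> [94, 376, 1504, 6016, 24064]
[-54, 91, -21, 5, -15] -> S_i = Random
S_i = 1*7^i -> [1, 7, 49, 343, 2401]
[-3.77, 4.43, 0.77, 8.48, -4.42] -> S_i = Random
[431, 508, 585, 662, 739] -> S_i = 431 + 77*i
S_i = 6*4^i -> [6, 24, 96, 384, 1536]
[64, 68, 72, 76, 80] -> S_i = 64 + 4*i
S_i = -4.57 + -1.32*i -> [-4.57, -5.89, -7.21, -8.53, -9.85]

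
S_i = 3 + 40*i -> [3, 43, 83, 123, 163]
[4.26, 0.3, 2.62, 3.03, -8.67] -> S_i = Random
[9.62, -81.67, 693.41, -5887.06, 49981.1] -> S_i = 9.62*(-8.49)^i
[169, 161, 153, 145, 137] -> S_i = 169 + -8*i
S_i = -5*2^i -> [-5, -10, -20, -40, -80]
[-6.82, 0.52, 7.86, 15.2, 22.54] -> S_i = -6.82 + 7.34*i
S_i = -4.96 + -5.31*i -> [-4.96, -10.27, -15.58, -20.89, -26.2]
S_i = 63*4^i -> [63, 252, 1008, 4032, 16128]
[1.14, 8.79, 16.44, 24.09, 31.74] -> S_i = 1.14 + 7.65*i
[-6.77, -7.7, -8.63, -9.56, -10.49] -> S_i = -6.77 + -0.93*i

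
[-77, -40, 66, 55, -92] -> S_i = Random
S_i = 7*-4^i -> [7, -28, 112, -448, 1792]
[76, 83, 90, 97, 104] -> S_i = 76 + 7*i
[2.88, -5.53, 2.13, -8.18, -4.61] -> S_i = Random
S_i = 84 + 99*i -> [84, 183, 282, 381, 480]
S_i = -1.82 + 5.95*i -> [-1.82, 4.13, 10.08, 16.03, 21.98]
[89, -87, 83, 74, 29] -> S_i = Random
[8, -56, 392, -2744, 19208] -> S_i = 8*-7^i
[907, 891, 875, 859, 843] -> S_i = 907 + -16*i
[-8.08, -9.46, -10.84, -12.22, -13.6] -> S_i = -8.08 + -1.38*i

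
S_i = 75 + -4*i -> [75, 71, 67, 63, 59]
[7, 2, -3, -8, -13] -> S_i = 7 + -5*i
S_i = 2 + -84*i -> [2, -82, -166, -250, -334]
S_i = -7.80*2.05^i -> [-7.8, -15.99, -32.78, -67.2, -137.76]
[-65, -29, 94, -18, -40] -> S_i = Random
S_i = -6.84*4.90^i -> [-6.84, -33.52, -164.23, -804.72, -3943.12]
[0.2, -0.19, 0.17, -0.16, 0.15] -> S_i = 0.20*(-0.93)^i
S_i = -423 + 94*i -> [-423, -329, -235, -141, -47]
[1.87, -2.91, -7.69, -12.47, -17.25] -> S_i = 1.87 + -4.78*i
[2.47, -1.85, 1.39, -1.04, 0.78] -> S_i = 2.47*(-0.75)^i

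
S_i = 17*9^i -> [17, 153, 1377, 12393, 111537]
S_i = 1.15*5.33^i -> [1.15, 6.13, 32.67, 174.13, 928.13]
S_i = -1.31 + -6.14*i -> [-1.31, -7.45, -13.59, -19.73, -25.87]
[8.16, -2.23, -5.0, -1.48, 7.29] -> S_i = Random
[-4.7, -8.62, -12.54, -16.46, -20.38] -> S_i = -4.70 + -3.92*i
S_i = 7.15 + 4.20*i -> [7.15, 11.35, 15.55, 19.75, 23.95]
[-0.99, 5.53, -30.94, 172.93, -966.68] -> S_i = -0.99*(-5.59)^i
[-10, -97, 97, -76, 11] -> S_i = Random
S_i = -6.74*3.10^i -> [-6.74, -20.89, -64.77, -200.79, -622.45]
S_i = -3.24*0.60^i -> [-3.24, -1.94, -1.17, -0.7, -0.42]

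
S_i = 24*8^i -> [24, 192, 1536, 12288, 98304]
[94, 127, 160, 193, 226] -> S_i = 94 + 33*i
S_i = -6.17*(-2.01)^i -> [-6.17, 12.4, -24.93, 50.1, -100.71]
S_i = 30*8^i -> [30, 240, 1920, 15360, 122880]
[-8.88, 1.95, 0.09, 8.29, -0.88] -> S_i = Random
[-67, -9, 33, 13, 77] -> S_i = Random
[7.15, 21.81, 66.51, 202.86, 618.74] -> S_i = 7.15*3.05^i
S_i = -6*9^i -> [-6, -54, -486, -4374, -39366]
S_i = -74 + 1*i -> [-74, -73, -72, -71, -70]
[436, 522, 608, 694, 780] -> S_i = 436 + 86*i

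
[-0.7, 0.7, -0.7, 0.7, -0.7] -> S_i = -0.70*(-1.00)^i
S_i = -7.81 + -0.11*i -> [-7.81, -7.92, -8.03, -8.14, -8.25]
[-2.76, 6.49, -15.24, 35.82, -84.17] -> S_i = -2.76*(-2.35)^i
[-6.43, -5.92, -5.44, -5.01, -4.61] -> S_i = -6.43*0.92^i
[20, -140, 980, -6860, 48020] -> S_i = 20*-7^i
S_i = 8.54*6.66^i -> [8.54, 56.88, 378.8, 2522.79, 16801.76]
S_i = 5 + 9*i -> [5, 14, 23, 32, 41]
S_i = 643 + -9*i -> [643, 634, 625, 616, 607]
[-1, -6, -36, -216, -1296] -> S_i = -1*6^i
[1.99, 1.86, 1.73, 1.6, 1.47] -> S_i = 1.99 + -0.13*i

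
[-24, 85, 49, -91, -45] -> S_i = Random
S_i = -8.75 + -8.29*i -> [-8.75, -17.04, -25.33, -33.62, -41.91]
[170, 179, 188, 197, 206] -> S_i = 170 + 9*i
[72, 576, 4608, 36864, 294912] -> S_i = 72*8^i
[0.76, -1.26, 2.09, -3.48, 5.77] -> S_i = 0.76*(-1.66)^i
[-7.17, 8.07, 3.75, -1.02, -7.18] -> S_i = Random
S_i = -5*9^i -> [-5, -45, -405, -3645, -32805]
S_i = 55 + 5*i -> [55, 60, 65, 70, 75]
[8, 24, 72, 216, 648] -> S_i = 8*3^i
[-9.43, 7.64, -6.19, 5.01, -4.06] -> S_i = -9.43*(-0.81)^i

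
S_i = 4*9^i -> [4, 36, 324, 2916, 26244]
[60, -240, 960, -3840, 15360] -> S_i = 60*-4^i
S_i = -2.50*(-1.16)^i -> [-2.5, 2.9, -3.36, 3.9, -4.53]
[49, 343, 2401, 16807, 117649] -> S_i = 49*7^i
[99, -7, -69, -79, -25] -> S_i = Random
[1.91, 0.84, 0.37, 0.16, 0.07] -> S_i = 1.91*0.44^i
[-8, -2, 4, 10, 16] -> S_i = -8 + 6*i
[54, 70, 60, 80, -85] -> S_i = Random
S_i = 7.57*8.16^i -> [7.57, 61.77, 504.05, 4113.07, 33562.67]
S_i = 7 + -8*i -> [7, -1, -9, -17, -25]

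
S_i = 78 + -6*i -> [78, 72, 66, 60, 54]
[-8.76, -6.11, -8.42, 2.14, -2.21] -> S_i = Random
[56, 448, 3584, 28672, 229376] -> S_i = 56*8^i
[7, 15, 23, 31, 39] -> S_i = 7 + 8*i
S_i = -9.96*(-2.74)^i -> [-9.96, 27.29, -74.78, 204.89, -561.39]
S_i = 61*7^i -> [61, 427, 2989, 20923, 146461]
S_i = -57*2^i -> [-57, -114, -228, -456, -912]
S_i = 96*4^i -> [96, 384, 1536, 6144, 24576]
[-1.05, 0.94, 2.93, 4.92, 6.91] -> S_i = -1.05 + 1.99*i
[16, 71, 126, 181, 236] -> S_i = 16 + 55*i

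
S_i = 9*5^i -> [9, 45, 225, 1125, 5625]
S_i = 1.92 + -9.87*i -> [1.92, -7.95, -17.82, -27.69, -37.56]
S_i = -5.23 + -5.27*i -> [-5.23, -10.5, -15.77, -21.04, -26.31]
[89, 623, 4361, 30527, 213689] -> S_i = 89*7^i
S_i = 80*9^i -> [80, 720, 6480, 58320, 524880]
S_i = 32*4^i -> [32, 128, 512, 2048, 8192]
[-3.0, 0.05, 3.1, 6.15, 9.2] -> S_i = -3.00 + 3.05*i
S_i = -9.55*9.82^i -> [-9.55, -93.78, -920.93, -9043.53, -88807.43]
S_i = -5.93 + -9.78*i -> [-5.93, -15.71, -25.49, -35.27, -45.05]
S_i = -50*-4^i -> [-50, 200, -800, 3200, -12800]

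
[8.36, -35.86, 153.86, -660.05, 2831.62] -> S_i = 8.36*(-4.29)^i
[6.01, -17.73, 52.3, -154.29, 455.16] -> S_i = 6.01*(-2.95)^i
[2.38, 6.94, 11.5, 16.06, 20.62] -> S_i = 2.38 + 4.56*i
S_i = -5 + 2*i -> [-5, -3, -1, 1, 3]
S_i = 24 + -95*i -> [24, -71, -166, -261, -356]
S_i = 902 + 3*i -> [902, 905, 908, 911, 914]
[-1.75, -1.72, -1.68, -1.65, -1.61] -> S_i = -1.75*0.98^i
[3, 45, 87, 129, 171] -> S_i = 3 + 42*i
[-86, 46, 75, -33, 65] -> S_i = Random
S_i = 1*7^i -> [1, 7, 49, 343, 2401]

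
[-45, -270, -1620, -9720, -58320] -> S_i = -45*6^i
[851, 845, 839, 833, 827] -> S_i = 851 + -6*i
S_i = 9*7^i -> [9, 63, 441, 3087, 21609]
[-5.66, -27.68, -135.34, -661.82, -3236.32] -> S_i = -5.66*4.89^i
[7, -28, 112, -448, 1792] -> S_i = 7*-4^i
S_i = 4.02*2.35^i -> [4.02, 9.45, 22.2, 52.17, 122.6]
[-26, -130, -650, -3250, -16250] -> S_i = -26*5^i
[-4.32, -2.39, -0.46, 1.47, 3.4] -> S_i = -4.32 + 1.93*i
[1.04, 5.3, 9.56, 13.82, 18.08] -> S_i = 1.04 + 4.26*i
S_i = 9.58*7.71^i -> [9.58, 73.86, 569.47, 4390.65, 33851.9]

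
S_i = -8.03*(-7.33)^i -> [-8.03, 58.86, -431.44, 3162.48, -23180.96]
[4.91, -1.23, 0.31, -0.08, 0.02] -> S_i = 4.91*(-0.25)^i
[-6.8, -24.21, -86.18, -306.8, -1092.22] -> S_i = -6.80*3.56^i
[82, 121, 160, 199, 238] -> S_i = 82 + 39*i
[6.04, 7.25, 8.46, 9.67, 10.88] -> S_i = 6.04 + 1.21*i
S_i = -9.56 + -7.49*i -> [-9.56, -17.05, -24.54, -32.03, -39.52]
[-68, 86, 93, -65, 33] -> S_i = Random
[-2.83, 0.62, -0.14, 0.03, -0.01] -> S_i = -2.83*(-0.22)^i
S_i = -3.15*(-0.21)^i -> [-3.15, 0.66, -0.14, 0.03, -0.01]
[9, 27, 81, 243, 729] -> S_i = 9*3^i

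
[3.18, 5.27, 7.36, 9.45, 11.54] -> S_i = 3.18 + 2.09*i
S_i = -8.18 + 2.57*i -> [-8.18, -5.61, -3.04, -0.47, 2.1]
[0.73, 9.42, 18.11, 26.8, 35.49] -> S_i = 0.73 + 8.69*i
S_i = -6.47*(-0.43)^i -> [-6.47, 2.78, -1.2, 0.51, -0.22]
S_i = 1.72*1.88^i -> [1.72, 3.23, 6.08, 11.43, 21.49]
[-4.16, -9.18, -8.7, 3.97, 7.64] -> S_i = Random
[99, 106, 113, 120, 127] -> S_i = 99 + 7*i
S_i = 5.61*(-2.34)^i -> [5.61, -13.13, 30.72, -71.88, 168.2]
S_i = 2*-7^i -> [2, -14, 98, -686, 4802]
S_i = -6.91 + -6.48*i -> [-6.91, -13.39, -19.87, -26.35, -32.83]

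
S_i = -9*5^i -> [-9, -45, -225, -1125, -5625]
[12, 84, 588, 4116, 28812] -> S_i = 12*7^i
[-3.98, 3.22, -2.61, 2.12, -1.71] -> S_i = -3.98*(-0.81)^i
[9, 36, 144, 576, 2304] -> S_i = 9*4^i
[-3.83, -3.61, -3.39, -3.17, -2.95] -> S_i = -3.83 + 0.22*i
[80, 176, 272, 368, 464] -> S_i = 80 + 96*i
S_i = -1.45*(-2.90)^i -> [-1.45, 4.2, -12.19, 35.36, -102.56]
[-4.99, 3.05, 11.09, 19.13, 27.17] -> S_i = -4.99 + 8.04*i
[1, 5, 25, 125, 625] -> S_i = 1*5^i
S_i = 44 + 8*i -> [44, 52, 60, 68, 76]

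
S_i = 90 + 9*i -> [90, 99, 108, 117, 126]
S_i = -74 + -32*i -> [-74, -106, -138, -170, -202]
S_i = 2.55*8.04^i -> [2.55, 20.5, 164.84, 1325.28, 10655.27]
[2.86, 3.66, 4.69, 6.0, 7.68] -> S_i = 2.86*1.28^i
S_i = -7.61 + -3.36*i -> [-7.61, -10.97, -14.33, -17.69, -21.05]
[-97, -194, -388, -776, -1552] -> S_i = -97*2^i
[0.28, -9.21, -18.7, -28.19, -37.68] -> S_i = 0.28 + -9.49*i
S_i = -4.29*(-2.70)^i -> [-4.29, 11.58, -31.27, 84.44, -227.99]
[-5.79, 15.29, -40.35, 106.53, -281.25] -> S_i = -5.79*(-2.64)^i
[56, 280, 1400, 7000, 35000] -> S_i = 56*5^i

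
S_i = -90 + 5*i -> [-90, -85, -80, -75, -70]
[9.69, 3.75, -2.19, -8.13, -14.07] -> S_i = 9.69 + -5.94*i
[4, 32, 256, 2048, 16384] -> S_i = 4*8^i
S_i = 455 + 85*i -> [455, 540, 625, 710, 795]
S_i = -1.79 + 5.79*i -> [-1.79, 4.0, 9.79, 15.58, 21.37]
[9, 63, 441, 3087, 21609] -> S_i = 9*7^i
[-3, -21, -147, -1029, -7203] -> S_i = -3*7^i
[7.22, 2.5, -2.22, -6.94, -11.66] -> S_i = 7.22 + -4.72*i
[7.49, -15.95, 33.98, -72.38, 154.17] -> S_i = 7.49*(-2.13)^i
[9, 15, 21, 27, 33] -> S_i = 9 + 6*i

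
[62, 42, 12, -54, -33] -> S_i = Random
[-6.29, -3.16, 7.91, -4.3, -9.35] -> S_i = Random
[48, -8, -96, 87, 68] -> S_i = Random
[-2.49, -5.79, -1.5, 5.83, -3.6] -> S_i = Random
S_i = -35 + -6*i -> [-35, -41, -47, -53, -59]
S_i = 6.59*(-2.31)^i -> [6.59, -15.22, 35.16, -81.23, 187.64]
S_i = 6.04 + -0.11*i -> [6.04, 5.93, 5.82, 5.71, 5.6]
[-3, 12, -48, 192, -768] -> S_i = -3*-4^i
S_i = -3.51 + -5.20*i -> [-3.51, -8.71, -13.91, -19.11, -24.31]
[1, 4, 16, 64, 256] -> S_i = 1*4^i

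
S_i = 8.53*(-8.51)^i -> [8.53, -72.59, 617.74, -5257.0, 44737.04]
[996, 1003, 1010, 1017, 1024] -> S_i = 996 + 7*i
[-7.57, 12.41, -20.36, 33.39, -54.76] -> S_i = -7.57*(-1.64)^i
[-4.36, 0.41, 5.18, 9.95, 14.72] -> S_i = -4.36 + 4.77*i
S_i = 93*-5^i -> [93, -465, 2325, -11625, 58125]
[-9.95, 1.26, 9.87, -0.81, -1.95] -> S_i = Random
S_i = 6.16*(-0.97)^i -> [6.16, -5.98, 5.8, -5.62, 5.45]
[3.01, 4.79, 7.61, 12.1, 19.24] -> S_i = 3.01*1.59^i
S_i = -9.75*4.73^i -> [-9.75, -46.12, -218.14, -1031.78, -4880.33]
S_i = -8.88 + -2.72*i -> [-8.88, -11.6, -14.32, -17.04, -19.76]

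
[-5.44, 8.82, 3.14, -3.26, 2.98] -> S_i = Random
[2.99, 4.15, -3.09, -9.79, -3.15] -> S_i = Random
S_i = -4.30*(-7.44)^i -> [-4.3, 31.99, -238.02, 1770.87, -13175.29]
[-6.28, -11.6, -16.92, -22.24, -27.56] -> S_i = -6.28 + -5.32*i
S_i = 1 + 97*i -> [1, 98, 195, 292, 389]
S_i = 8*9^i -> [8, 72, 648, 5832, 52488]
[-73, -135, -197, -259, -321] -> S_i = -73 + -62*i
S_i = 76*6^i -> [76, 456, 2736, 16416, 98496]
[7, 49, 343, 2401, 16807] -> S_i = 7*7^i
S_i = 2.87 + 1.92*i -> [2.87, 4.79, 6.71, 8.63, 10.55]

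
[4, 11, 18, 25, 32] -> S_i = 4 + 7*i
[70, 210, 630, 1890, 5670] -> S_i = 70*3^i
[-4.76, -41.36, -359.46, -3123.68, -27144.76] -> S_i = -4.76*8.69^i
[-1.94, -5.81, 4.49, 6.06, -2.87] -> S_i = Random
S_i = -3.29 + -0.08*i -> [-3.29, -3.37, -3.45, -3.53, -3.61]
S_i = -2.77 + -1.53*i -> [-2.77, -4.3, -5.83, -7.36, -8.89]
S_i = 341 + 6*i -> [341, 347, 353, 359, 365]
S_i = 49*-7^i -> [49, -343, 2401, -16807, 117649]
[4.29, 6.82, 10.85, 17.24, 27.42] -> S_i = 4.29*1.59^i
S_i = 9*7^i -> [9, 63, 441, 3087, 21609]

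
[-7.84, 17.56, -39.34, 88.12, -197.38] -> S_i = -7.84*(-2.24)^i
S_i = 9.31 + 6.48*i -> [9.31, 15.79, 22.27, 28.75, 35.23]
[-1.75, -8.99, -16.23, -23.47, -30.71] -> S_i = -1.75 + -7.24*i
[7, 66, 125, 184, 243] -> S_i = 7 + 59*i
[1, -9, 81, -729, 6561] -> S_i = 1*-9^i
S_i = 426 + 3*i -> [426, 429, 432, 435, 438]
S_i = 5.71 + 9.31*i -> [5.71, 15.02, 24.33, 33.64, 42.95]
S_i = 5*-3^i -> [5, -15, 45, -135, 405]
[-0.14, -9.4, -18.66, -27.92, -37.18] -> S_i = -0.14 + -9.26*i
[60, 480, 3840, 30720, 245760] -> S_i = 60*8^i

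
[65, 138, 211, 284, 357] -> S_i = 65 + 73*i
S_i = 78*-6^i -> [78, -468, 2808, -16848, 101088]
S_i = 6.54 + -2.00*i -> [6.54, 4.54, 2.54, 0.54, -1.46]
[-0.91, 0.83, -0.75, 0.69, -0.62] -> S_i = -0.91*(-0.91)^i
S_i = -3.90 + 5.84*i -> [-3.9, 1.94, 7.78, 13.62, 19.46]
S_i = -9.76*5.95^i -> [-9.76, -58.07, -345.53, -2055.89, -12232.57]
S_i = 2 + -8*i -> [2, -6, -14, -22, -30]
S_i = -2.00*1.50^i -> [-2.0, -3.0, -4.5, -6.75, -10.12]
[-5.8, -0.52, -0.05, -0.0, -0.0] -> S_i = -5.80*0.09^i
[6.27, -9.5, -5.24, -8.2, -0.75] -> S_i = Random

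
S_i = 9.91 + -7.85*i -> [9.91, 2.06, -5.79, -13.64, -21.49]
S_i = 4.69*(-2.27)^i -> [4.69, -10.65, 24.17, -54.86, 124.53]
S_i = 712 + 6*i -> [712, 718, 724, 730, 736]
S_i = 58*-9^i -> [58, -522, 4698, -42282, 380538]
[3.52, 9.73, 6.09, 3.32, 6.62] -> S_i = Random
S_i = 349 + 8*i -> [349, 357, 365, 373, 381]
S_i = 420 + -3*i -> [420, 417, 414, 411, 408]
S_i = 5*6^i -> [5, 30, 180, 1080, 6480]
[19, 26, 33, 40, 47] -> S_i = 19 + 7*i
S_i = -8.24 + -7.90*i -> [-8.24, -16.14, -24.04, -31.94, -39.84]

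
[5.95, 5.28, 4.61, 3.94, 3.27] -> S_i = 5.95 + -0.67*i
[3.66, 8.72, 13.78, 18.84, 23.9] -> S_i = 3.66 + 5.06*i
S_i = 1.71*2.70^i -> [1.71, 4.62, 12.47, 33.66, 90.88]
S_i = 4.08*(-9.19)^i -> [4.08, -37.5, 344.58, -3166.7, 29101.96]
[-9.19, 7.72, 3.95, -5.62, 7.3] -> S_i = Random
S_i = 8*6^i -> [8, 48, 288, 1728, 10368]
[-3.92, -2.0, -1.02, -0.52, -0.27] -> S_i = -3.92*0.51^i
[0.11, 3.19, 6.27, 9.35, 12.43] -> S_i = 0.11 + 3.08*i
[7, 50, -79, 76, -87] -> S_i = Random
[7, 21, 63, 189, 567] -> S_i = 7*3^i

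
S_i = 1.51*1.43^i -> [1.51, 2.16, 3.09, 4.42, 6.31]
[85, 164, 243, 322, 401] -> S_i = 85 + 79*i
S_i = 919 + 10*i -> [919, 929, 939, 949, 959]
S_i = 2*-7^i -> [2, -14, 98, -686, 4802]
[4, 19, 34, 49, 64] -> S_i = 4 + 15*i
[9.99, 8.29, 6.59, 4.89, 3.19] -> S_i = 9.99 + -1.70*i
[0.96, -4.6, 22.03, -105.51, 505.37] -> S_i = 0.96*(-4.79)^i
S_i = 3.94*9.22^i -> [3.94, 36.33, 334.93, 3088.08, 28472.13]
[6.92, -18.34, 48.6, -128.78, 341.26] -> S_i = 6.92*(-2.65)^i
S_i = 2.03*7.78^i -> [2.03, 15.79, 122.87, 955.95, 7437.29]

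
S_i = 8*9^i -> [8, 72, 648, 5832, 52488]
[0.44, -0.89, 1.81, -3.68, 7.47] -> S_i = 0.44*(-2.03)^i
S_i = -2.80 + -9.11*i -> [-2.8, -11.91, -21.02, -30.13, -39.24]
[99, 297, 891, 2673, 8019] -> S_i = 99*3^i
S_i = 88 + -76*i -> [88, 12, -64, -140, -216]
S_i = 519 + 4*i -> [519, 523, 527, 531, 535]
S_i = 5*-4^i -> [5, -20, 80, -320, 1280]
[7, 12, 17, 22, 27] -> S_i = 7 + 5*i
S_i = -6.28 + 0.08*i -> [-6.28, -6.2, -6.12, -6.04, -5.96]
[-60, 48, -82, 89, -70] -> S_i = Random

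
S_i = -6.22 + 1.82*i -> [-6.22, -4.4, -2.58, -0.76, 1.06]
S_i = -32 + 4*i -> [-32, -28, -24, -20, -16]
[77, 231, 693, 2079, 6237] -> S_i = 77*3^i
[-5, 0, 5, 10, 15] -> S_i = -5 + 5*i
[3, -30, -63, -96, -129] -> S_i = 3 + -33*i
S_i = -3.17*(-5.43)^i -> [-3.17, 17.21, -93.47, 507.53, -2755.87]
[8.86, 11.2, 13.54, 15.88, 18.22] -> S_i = 8.86 + 2.34*i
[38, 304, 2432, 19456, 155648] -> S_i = 38*8^i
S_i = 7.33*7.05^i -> [7.33, 51.68, 364.32, 2568.45, 18107.58]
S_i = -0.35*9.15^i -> [-0.35, -3.2, -29.3, -268.12, -2453.31]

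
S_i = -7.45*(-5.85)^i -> [-7.45, 43.58, -254.96, 1491.5, -8725.29]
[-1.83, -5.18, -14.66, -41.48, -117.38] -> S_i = -1.83*2.83^i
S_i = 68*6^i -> [68, 408, 2448, 14688, 88128]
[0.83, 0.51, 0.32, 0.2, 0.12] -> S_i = 0.83*0.62^i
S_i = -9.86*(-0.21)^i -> [-9.86, 2.07, -0.43, 0.09, -0.02]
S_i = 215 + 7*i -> [215, 222, 229, 236, 243]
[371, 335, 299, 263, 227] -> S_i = 371 + -36*i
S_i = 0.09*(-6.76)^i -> [0.09, -0.61, 4.11, -27.8, 187.94]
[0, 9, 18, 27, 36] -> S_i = 0 + 9*i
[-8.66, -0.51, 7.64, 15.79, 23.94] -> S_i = -8.66 + 8.15*i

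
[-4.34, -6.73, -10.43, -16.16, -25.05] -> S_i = -4.34*1.55^i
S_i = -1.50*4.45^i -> [-1.5, -6.68, -29.7, -132.18, -588.21]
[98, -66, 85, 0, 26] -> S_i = Random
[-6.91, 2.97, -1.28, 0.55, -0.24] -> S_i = -6.91*(-0.43)^i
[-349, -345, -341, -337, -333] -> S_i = -349 + 4*i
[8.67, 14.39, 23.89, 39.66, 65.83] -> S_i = 8.67*1.66^i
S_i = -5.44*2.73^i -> [-5.44, -14.85, -40.54, -110.68, -302.17]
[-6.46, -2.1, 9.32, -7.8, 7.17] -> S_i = Random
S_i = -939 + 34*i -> [-939, -905, -871, -837, -803]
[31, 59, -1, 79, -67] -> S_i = Random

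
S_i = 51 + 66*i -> [51, 117, 183, 249, 315]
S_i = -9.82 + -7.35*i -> [-9.82, -17.17, -24.52, -31.87, -39.22]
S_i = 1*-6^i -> [1, -6, 36, -216, 1296]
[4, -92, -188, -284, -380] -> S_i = 4 + -96*i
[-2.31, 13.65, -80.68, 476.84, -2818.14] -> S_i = -2.31*(-5.91)^i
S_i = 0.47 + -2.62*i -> [0.47, -2.15, -4.77, -7.39, -10.01]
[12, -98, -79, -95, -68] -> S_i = Random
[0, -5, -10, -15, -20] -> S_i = 0 + -5*i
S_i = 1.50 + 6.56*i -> [1.5, 8.06, 14.62, 21.18, 27.74]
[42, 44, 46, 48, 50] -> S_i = 42 + 2*i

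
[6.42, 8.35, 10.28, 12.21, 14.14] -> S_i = 6.42 + 1.93*i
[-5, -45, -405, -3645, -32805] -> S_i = -5*9^i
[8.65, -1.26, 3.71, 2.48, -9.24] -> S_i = Random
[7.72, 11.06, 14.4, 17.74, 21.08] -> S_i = 7.72 + 3.34*i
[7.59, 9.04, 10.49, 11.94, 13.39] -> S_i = 7.59 + 1.45*i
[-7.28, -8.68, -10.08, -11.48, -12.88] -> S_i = -7.28 + -1.40*i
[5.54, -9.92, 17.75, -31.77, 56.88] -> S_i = 5.54*(-1.79)^i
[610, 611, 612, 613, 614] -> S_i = 610 + 1*i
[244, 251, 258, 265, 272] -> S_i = 244 + 7*i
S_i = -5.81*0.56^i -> [-5.81, -3.25, -1.82, -1.02, -0.57]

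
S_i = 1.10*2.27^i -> [1.1, 2.5, 5.67, 12.87, 29.21]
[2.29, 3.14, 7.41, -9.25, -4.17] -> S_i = Random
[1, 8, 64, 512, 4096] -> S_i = 1*8^i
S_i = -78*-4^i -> [-78, 312, -1248, 4992, -19968]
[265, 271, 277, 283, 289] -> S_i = 265 + 6*i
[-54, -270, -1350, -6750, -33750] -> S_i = -54*5^i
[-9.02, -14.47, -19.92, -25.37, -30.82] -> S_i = -9.02 + -5.45*i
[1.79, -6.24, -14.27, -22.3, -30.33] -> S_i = 1.79 + -8.03*i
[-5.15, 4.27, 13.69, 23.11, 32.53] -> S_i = -5.15 + 9.42*i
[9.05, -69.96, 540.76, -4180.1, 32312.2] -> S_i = 9.05*(-7.73)^i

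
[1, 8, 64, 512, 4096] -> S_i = 1*8^i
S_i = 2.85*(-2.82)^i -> [2.85, -8.04, 22.66, -63.91, 180.24]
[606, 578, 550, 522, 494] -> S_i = 606 + -28*i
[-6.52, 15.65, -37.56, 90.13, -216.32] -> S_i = -6.52*(-2.40)^i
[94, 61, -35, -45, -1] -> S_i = Random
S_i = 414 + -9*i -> [414, 405, 396, 387, 378]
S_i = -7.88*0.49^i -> [-7.88, -3.86, -1.89, -0.93, -0.45]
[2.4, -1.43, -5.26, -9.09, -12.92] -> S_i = 2.40 + -3.83*i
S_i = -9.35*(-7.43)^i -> [-9.35, 69.47, -516.17, 3835.11, -28494.88]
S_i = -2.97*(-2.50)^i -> [-2.97, 7.43, -18.56, 46.41, -116.02]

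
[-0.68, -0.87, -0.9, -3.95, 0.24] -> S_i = Random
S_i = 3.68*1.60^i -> [3.68, 5.89, 9.42, 15.07, 24.12]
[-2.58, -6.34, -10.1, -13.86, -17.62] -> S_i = -2.58 + -3.76*i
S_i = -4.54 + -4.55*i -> [-4.54, -9.09, -13.64, -18.19, -22.74]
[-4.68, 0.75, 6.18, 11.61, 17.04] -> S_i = -4.68 + 5.43*i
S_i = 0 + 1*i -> [0, 1, 2, 3, 4]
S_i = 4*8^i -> [4, 32, 256, 2048, 16384]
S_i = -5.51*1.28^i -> [-5.51, -7.05, -9.03, -11.56, -14.79]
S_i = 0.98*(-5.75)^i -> [0.98, -5.64, 32.4, -186.31, 1071.27]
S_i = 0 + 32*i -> [0, 32, 64, 96, 128]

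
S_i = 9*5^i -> [9, 45, 225, 1125, 5625]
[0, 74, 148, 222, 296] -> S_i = 0 + 74*i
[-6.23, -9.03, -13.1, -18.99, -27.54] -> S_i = -6.23*1.45^i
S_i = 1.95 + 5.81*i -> [1.95, 7.76, 13.57, 19.38, 25.19]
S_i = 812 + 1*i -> [812, 813, 814, 815, 816]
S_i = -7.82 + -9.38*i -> [-7.82, -17.2, -26.58, -35.96, -45.34]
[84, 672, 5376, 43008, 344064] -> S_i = 84*8^i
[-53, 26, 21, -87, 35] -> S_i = Random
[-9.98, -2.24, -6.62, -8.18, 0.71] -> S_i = Random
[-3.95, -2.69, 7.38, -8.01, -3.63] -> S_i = Random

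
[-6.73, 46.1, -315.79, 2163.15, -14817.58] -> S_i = -6.73*(-6.85)^i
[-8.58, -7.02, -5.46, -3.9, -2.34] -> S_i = -8.58 + 1.56*i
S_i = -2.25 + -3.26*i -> [-2.25, -5.51, -8.77, -12.03, -15.29]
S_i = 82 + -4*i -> [82, 78, 74, 70, 66]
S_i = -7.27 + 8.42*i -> [-7.27, 1.15, 9.57, 17.99, 26.41]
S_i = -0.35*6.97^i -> [-0.35, -2.44, -17.0, -118.51, -826.04]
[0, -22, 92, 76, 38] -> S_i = Random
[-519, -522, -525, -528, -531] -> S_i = -519 + -3*i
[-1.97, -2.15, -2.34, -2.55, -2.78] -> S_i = -1.97*1.09^i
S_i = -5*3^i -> [-5, -15, -45, -135, -405]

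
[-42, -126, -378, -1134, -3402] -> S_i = -42*3^i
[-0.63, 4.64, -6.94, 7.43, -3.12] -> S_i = Random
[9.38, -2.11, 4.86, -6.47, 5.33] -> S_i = Random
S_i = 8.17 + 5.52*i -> [8.17, 13.69, 19.21, 24.73, 30.25]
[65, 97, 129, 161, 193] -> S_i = 65 + 32*i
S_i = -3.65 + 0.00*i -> [-3.65, -3.65, -3.65, -3.65, -3.65]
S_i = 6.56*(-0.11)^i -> [6.56, -0.72, 0.08, -0.01, 0.0]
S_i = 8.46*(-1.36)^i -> [8.46, -11.51, 15.65, -21.28, 28.94]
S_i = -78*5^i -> [-78, -390, -1950, -9750, -48750]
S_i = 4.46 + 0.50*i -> [4.46, 4.96, 5.46, 5.96, 6.46]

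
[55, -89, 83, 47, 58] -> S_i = Random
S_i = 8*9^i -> [8, 72, 648, 5832, 52488]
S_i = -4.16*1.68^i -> [-4.16, -6.99, -11.74, -19.73, -33.14]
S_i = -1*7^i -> [-1, -7, -49, -343, -2401]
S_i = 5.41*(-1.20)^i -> [5.41, -6.49, 7.79, -9.35, 11.22]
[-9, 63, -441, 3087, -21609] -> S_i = -9*-7^i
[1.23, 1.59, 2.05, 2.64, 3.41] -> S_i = 1.23*1.29^i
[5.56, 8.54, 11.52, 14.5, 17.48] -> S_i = 5.56 + 2.98*i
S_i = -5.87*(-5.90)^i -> [-5.87, 34.63, -204.33, 1205.57, -7112.89]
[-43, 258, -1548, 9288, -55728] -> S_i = -43*-6^i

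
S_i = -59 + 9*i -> [-59, -50, -41, -32, -23]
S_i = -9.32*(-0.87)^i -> [-9.32, 8.11, -7.05, 6.14, -5.34]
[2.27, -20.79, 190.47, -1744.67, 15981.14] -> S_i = 2.27*(-9.16)^i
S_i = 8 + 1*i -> [8, 9, 10, 11, 12]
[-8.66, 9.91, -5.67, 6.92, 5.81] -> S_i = Random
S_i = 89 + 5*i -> [89, 94, 99, 104, 109]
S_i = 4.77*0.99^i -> [4.77, 4.72, 4.68, 4.63, 4.58]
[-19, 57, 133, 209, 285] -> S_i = -19 + 76*i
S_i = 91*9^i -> [91, 819, 7371, 66339, 597051]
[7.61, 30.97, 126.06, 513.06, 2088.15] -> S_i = 7.61*4.07^i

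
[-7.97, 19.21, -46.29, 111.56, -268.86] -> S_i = -7.97*(-2.41)^i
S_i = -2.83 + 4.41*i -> [-2.83, 1.58, 5.99, 10.4, 14.81]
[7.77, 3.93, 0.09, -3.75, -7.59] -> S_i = 7.77 + -3.84*i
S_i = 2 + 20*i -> [2, 22, 42, 62, 82]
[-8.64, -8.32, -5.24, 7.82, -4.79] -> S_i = Random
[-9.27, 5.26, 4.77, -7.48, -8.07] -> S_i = Random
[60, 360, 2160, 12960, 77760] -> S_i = 60*6^i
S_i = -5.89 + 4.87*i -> [-5.89, -1.02, 3.85, 8.72, 13.59]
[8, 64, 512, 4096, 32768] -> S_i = 8*8^i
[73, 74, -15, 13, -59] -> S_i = Random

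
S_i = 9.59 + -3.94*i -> [9.59, 5.65, 1.71, -2.23, -6.17]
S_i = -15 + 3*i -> [-15, -12, -9, -6, -3]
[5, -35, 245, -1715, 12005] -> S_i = 5*-7^i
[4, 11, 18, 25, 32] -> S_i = 4 + 7*i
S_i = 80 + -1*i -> [80, 79, 78, 77, 76]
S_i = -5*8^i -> [-5, -40, -320, -2560, -20480]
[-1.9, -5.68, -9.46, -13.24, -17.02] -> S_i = -1.90 + -3.78*i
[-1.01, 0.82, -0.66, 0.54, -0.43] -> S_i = -1.01*(-0.81)^i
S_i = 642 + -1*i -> [642, 641, 640, 639, 638]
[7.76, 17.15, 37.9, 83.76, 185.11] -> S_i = 7.76*2.21^i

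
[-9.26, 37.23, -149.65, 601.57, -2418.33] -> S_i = -9.26*(-4.02)^i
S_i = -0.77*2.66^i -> [-0.77, -2.05, -5.45, -14.49, -38.55]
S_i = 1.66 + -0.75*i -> [1.66, 0.91, 0.16, -0.59, -1.34]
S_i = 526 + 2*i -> [526, 528, 530, 532, 534]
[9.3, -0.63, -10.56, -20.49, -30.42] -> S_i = 9.30 + -9.93*i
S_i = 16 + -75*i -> [16, -59, -134, -209, -284]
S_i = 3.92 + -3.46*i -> [3.92, 0.46, -3.0, -6.46, -9.92]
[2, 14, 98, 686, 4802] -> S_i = 2*7^i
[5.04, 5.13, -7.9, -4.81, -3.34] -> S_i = Random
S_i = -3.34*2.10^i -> [-3.34, -7.01, -14.73, -30.93, -64.96]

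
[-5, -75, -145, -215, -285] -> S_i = -5 + -70*i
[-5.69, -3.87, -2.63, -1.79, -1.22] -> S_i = -5.69*0.68^i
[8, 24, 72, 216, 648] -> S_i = 8*3^i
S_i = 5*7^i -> [5, 35, 245, 1715, 12005]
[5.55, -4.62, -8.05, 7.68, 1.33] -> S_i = Random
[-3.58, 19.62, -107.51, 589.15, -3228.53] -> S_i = -3.58*(-5.48)^i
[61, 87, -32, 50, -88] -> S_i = Random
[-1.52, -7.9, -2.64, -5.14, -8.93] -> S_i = Random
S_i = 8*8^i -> [8, 64, 512, 4096, 32768]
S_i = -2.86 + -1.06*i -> [-2.86, -3.92, -4.98, -6.04, -7.1]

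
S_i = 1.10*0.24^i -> [1.1, 0.26, 0.06, 0.02, 0.0]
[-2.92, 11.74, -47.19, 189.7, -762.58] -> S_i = -2.92*(-4.02)^i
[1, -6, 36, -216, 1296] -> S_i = 1*-6^i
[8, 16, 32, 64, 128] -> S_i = 8*2^i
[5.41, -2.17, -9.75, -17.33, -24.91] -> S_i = 5.41 + -7.58*i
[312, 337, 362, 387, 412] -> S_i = 312 + 25*i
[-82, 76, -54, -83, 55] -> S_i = Random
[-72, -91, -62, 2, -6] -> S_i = Random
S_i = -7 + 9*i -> [-7, 2, 11, 20, 29]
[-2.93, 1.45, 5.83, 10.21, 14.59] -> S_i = -2.93 + 4.38*i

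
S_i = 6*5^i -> [6, 30, 150, 750, 3750]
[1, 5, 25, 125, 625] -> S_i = 1*5^i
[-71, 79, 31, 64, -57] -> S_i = Random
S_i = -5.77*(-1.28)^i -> [-5.77, 7.39, -9.45, 12.1, -15.49]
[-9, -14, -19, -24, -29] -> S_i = -9 + -5*i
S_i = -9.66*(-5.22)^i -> [-9.66, 50.43, -263.22, 1374.01, -7172.31]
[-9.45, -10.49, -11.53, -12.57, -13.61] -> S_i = -9.45 + -1.04*i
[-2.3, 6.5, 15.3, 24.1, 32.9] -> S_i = -2.30 + 8.80*i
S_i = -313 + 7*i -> [-313, -306, -299, -292, -285]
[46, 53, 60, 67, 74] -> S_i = 46 + 7*i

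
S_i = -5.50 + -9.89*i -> [-5.5, -15.39, -25.28, -35.17, -45.06]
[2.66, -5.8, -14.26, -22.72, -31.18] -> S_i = 2.66 + -8.46*i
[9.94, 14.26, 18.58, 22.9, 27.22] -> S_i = 9.94 + 4.32*i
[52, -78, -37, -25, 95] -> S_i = Random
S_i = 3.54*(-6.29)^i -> [3.54, -22.27, 140.06, -880.96, 5541.23]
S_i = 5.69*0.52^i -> [5.69, 2.96, 1.54, 0.8, 0.42]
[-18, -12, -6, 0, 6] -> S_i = -18 + 6*i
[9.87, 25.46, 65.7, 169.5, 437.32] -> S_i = 9.87*2.58^i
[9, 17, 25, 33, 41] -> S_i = 9 + 8*i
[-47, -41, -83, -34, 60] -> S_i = Random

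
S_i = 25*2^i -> [25, 50, 100, 200, 400]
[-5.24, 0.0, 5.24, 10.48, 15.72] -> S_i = -5.24 + 5.24*i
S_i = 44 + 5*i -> [44, 49, 54, 59, 64]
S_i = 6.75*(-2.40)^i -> [6.75, -16.2, 38.88, -93.31, 223.95]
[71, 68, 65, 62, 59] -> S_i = 71 + -3*i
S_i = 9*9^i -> [9, 81, 729, 6561, 59049]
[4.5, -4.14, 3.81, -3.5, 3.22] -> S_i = 4.50*(-0.92)^i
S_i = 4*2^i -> [4, 8, 16, 32, 64]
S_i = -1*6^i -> [-1, -6, -36, -216, -1296]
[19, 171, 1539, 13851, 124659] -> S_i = 19*9^i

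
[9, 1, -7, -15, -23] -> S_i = 9 + -8*i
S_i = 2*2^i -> [2, 4, 8, 16, 32]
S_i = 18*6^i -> [18, 108, 648, 3888, 23328]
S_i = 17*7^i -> [17, 119, 833, 5831, 40817]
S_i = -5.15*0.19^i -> [-5.15, -0.98, -0.19, -0.04, -0.01]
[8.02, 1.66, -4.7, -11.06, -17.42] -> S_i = 8.02 + -6.36*i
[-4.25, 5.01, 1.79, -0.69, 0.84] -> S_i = Random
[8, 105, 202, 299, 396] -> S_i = 8 + 97*i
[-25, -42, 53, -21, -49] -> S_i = Random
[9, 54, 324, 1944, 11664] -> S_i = 9*6^i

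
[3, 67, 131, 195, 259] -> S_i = 3 + 64*i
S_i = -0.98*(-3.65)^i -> [-0.98, 3.58, -13.06, 47.65, -173.94]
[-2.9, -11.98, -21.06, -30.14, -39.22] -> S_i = -2.90 + -9.08*i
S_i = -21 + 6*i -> [-21, -15, -9, -3, 3]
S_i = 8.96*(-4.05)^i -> [8.96, -36.29, 146.97, -595.21, 2410.62]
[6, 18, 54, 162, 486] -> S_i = 6*3^i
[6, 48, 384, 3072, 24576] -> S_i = 6*8^i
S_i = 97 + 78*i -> [97, 175, 253, 331, 409]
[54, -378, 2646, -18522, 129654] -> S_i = 54*-7^i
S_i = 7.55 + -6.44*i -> [7.55, 1.11, -5.33, -11.77, -18.21]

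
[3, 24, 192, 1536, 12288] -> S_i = 3*8^i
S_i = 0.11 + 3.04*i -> [0.11, 3.15, 6.19, 9.23, 12.27]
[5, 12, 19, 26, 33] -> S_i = 5 + 7*i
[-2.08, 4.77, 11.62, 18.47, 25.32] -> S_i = -2.08 + 6.85*i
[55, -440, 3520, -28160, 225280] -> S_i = 55*-8^i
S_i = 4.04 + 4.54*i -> [4.04, 8.58, 13.12, 17.66, 22.2]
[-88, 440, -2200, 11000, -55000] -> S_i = -88*-5^i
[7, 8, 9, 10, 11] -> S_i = 7 + 1*i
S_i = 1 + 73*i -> [1, 74, 147, 220, 293]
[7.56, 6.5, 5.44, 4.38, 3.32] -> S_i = 7.56 + -1.06*i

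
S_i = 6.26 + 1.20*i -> [6.26, 7.46, 8.66, 9.86, 11.06]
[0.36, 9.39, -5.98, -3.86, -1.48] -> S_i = Random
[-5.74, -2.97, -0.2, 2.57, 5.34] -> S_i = -5.74 + 2.77*i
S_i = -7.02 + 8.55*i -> [-7.02, 1.53, 10.08, 18.63, 27.18]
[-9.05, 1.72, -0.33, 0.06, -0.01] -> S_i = -9.05*(-0.19)^i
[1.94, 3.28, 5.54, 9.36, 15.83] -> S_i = 1.94*1.69^i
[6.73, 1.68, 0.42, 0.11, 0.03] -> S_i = 6.73*0.25^i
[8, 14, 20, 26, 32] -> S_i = 8 + 6*i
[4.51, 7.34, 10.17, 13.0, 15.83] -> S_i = 4.51 + 2.83*i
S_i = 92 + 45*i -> [92, 137, 182, 227, 272]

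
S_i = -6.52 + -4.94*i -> [-6.52, -11.46, -16.4, -21.34, -26.28]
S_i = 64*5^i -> [64, 320, 1600, 8000, 40000]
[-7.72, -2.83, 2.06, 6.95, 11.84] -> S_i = -7.72 + 4.89*i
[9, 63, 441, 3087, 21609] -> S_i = 9*7^i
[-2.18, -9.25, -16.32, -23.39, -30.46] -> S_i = -2.18 + -7.07*i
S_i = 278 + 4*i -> [278, 282, 286, 290, 294]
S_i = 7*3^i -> [7, 21, 63, 189, 567]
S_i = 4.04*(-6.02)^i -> [4.04, -24.32, 146.41, -881.4, 5306.0]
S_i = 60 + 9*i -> [60, 69, 78, 87, 96]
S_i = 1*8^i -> [1, 8, 64, 512, 4096]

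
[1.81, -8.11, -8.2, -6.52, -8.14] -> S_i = Random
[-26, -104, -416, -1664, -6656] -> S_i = -26*4^i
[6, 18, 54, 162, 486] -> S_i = 6*3^i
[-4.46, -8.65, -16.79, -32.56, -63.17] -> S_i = -4.46*1.94^i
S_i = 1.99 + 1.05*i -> [1.99, 3.04, 4.09, 5.14, 6.19]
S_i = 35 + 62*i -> [35, 97, 159, 221, 283]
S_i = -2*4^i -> [-2, -8, -32, -128, -512]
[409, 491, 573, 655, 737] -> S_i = 409 + 82*i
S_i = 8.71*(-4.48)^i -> [8.71, -39.02, 174.81, -783.16, 3508.57]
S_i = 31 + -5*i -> [31, 26, 21, 16, 11]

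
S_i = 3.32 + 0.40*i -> [3.32, 3.72, 4.12, 4.52, 4.92]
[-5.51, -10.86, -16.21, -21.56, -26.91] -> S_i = -5.51 + -5.35*i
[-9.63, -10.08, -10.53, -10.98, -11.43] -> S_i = -9.63 + -0.45*i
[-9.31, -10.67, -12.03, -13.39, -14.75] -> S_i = -9.31 + -1.36*i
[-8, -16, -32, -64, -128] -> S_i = -8*2^i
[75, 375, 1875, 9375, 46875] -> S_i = 75*5^i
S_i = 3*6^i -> [3, 18, 108, 648, 3888]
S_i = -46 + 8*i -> [-46, -38, -30, -22, -14]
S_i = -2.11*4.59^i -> [-2.11, -9.68, -44.45, -204.04, -936.55]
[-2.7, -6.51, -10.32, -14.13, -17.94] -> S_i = -2.70 + -3.81*i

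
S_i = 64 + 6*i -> [64, 70, 76, 82, 88]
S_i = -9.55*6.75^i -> [-9.55, -64.46, -435.12, -2937.07, -19825.24]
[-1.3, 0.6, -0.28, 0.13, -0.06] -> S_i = -1.30*(-0.46)^i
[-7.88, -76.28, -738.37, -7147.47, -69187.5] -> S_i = -7.88*9.68^i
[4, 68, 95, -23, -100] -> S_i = Random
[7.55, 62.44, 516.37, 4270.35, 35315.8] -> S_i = 7.55*8.27^i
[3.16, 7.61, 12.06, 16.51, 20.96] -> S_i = 3.16 + 4.45*i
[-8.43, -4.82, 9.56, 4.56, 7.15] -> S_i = Random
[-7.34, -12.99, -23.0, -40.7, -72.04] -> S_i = -7.34*1.77^i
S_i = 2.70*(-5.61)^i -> [2.7, -15.15, 84.97, -476.71, 2674.33]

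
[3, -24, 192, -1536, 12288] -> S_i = 3*-8^i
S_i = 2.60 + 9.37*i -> [2.6, 11.97, 21.34, 30.71, 40.08]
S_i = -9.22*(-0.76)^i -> [-9.22, 7.01, -5.33, 4.05, -3.08]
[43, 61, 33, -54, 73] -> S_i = Random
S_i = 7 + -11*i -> [7, -4, -15, -26, -37]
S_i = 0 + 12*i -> [0, 12, 24, 36, 48]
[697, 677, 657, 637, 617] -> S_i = 697 + -20*i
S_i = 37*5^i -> [37, 185, 925, 4625, 23125]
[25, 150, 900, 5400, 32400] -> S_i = 25*6^i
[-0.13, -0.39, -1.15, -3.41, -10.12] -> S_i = -0.13*2.97^i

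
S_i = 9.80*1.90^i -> [9.8, 18.62, 35.38, 67.22, 127.71]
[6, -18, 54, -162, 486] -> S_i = 6*-3^i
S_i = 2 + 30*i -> [2, 32, 62, 92, 122]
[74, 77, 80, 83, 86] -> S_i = 74 + 3*i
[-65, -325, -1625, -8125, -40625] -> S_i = -65*5^i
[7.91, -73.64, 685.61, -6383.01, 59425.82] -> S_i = 7.91*(-9.31)^i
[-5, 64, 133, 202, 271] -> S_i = -5 + 69*i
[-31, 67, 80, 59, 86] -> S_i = Random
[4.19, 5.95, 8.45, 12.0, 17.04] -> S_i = 4.19*1.42^i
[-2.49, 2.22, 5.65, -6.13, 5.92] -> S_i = Random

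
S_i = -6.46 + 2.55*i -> [-6.46, -3.91, -1.36, 1.19, 3.74]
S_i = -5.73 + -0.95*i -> [-5.73, -6.68, -7.63, -8.58, -9.53]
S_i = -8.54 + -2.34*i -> [-8.54, -10.88, -13.22, -15.56, -17.9]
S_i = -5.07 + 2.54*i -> [-5.07, -2.53, 0.01, 2.55, 5.09]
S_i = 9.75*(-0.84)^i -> [9.75, -8.19, 6.88, -5.78, 4.85]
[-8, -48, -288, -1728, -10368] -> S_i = -8*6^i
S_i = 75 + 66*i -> [75, 141, 207, 273, 339]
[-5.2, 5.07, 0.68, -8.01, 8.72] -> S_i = Random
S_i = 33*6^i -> [33, 198, 1188, 7128, 42768]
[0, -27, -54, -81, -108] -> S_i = 0 + -27*i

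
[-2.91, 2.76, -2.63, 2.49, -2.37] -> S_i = -2.91*(-0.95)^i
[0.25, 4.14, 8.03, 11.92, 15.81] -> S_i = 0.25 + 3.89*i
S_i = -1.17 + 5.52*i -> [-1.17, 4.35, 9.87, 15.39, 20.91]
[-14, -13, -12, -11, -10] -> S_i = -14 + 1*i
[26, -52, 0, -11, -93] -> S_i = Random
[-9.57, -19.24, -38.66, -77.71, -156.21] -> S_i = -9.57*2.01^i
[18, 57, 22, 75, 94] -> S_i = Random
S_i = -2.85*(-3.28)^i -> [-2.85, 9.35, -30.66, 100.57, -329.87]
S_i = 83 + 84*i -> [83, 167, 251, 335, 419]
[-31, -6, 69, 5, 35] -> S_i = Random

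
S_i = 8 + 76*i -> [8, 84, 160, 236, 312]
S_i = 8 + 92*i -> [8, 100, 192, 284, 376]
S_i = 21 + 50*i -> [21, 71, 121, 171, 221]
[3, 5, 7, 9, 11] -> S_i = 3 + 2*i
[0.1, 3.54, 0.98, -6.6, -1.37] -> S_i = Random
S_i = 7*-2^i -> [7, -14, 28, -56, 112]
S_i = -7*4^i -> [-7, -28, -112, -448, -1792]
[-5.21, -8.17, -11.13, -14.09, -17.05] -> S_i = -5.21 + -2.96*i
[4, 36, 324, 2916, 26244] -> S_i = 4*9^i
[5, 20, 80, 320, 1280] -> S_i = 5*4^i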